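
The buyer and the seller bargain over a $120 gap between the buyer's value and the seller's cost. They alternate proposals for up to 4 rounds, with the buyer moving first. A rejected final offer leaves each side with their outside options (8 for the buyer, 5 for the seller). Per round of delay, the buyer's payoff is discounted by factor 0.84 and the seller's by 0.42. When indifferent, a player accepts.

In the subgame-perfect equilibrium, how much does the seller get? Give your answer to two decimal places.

24.66

Round 4 (the seller proposes): the buyer gets 8 if talks fail, so the seller offers 8 and keeps 112.
Round 3 (the buyer proposes): the seller can get 112 next round, worth 0.42 × 112 = 47.04 now; the buyer offers that and keeps 72.96.
Round 2 (the seller proposes): the buyer can get 72.96 next round, worth 0.84 × 72.96 = 61.2864 now. The seller offers 61.2864 and keeps 120 − 61.2864 = 58.7136.
Round 1 (the buyer proposes): the seller can get 58.7136 next round, worth 0.42 × 58.7136 = 24.659712 now. The buyer offers 24.659712 and keeps 120 − 24.659712 = 95.340288.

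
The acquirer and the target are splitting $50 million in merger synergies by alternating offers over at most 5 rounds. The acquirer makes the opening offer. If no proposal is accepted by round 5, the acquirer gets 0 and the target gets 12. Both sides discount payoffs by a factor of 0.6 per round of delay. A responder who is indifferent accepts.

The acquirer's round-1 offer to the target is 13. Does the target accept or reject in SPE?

Reject

Round 5 (the acquirer proposes): the target gets 12 if talks fail, so the acquirer offers 12 and keeps 38.
Round 4 (the target proposes): the acquirer can get 38 next round, worth 0.6 × 38 = 22.8 now; the target offers that and keeps 27.2.
Round 3 (the acquirer proposes): the target can get 27.2 next round, worth 0.6 × 27.2 = 16.32 now; the acquirer offers that and keeps 33.68.
Round 2 (the target proposes): the acquirer can get 33.68 next round, worth 0.6 × 33.68 = 20.208 now. The target offers 20.208 and keeps 50 − 20.208 = 29.792.
So by rejecting in round 1, the target gets 29.792 next round, worth 0.6 × 29.792 = 17.8752 now.
Offer 13 < 17.8752, so the target rejects.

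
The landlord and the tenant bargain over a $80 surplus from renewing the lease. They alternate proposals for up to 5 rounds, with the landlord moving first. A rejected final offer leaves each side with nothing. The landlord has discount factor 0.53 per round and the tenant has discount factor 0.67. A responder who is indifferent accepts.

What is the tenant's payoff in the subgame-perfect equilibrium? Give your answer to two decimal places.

Round 5 (the landlord proposes): rejection yields 0 for the tenant; the landlord offers 0 and keeps 80.
Round 4 (the tenant proposes): the landlord can get 80 next round, worth 0.53 × 80 = 42.4 now, so the tenant offers 42.4, keeping 37.6.
Round 3 (the landlord proposes): the tenant can get 37.6 next round, worth 0.67 × 37.6 = 25.192 now, so the landlord offers 25.192, keeping 54.808.
Round 2 (the tenant proposes): the landlord can get 54.808 next round, worth 0.53 × 54.808 = 29.04824 now, so the tenant offers 29.04824, keeping 50.95176.
Round 1 (the landlord proposes): the tenant can get 50.95176 next round, worth 0.67 × 50.95176 = 34.1376792 now, so the landlord offers 34.1376792, keeping 45.8623208.

34.14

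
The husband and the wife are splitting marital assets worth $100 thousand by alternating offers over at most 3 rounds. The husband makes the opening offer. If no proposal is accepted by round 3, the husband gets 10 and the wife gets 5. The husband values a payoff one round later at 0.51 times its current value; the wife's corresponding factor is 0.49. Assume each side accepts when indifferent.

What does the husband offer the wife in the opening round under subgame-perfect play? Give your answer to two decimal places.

Round 3 (the husband proposes): the wife gets 5 if talks fail, so the husband offers 5 and keeps 95.
Round 2 (the wife proposes): the husband can get 95 next round, worth 0.51 × 95 = 48.45 now; the wife offers that and keeps 51.55.
Round 1 (the husband proposes): the wife can get 51.55 next round, worth 0.49 × 51.55 = 25.2595 now, so the husband offers 25.2595, keeping 74.7405.

25.26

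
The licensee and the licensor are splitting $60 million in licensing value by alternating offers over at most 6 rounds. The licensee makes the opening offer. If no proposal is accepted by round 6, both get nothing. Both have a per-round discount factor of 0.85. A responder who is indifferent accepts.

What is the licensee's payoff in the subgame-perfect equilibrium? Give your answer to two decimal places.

20.20

Round 6 (the licensor proposes): the licensee will accept anything ≥ 0, so the licensor offers 0 and keeps 60.
Round 5 (the licensee proposes): the licensor can get 60 next round, worth 0.85 × 60 = 51 now. The licensee offers 51 and keeps 60 − 51 = 9.
Round 4 (the licensor proposes): the licensee can get 9 next round, worth 0.85 × 9 = 7.65 now, so the licensor offers 7.65, keeping 52.35.
Round 3 (the licensee proposes): the licensor can get 52.35 next round, worth 0.85 × 52.35 = 44.4975 now, so the licensee offers 44.4975, keeping 15.5025.
Round 2 (the licensor proposes): the licensee can get 15.5025 next round, worth 0.85 × 15.5025 = 13.177125 now, so the licensor offers 13.177125, keeping 46.822875.
Round 1 (the licensee proposes): the licensor can get 46.822875 next round, worth 0.85 × 46.822875 = 39.79944375 now, so the licensee offers 39.79944375, keeping 20.20055625.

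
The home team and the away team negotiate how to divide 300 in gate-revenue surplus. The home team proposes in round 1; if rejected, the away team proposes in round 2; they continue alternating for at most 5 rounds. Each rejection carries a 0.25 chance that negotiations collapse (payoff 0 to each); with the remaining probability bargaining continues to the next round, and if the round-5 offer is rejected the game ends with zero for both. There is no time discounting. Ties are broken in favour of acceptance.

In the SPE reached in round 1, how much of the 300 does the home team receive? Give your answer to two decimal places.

Round 5 (the home team proposes): rejection yields 0 for the away team; the home team offers 0 and keeps 300.
Round 4 (the away team proposes): rejecting gives the home team an expected 0.75 × 300 = 225; the away team offers that and keeps 75.
Round 3 (the home team proposes): rejecting gives the away team an expected 0.75 × 75 = 56.25, so the home team offers 56.25, keeping 243.75.
Round 2 (the away team proposes): rejecting gives the home team an expected 0.75 × 243.75 = 182.8125, so the away team offers 182.8125, keeping 117.1875.
Round 1 (the home team proposes): rejecting gives the away team an expected 0.75 × 117.1875 = 87.890625, so the home team offers 87.890625, keeping 212.109375.

212.11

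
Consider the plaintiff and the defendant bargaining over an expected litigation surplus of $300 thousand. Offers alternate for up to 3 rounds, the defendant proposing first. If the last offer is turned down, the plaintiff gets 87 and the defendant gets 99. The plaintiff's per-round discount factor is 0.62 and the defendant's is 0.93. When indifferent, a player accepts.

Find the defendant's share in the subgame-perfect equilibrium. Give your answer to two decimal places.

236.82

Work backward from the last round.
Round 3 (the defendant proposes): the plaintiff gets 87 if talks fail, so the defendant offers 87 and keeps 213.
Round 2 (the plaintiff proposes): the defendant can get 213 next round, worth 0.93 × 213 = 198.09 now. The plaintiff offers 198.09 and keeps 300 − 198.09 = 101.91.
Round 1 (the defendant proposes): the plaintiff can get 101.91 next round, worth 0.62 × 101.91 = 63.1842 now; the defendant offers that and keeps 236.8158.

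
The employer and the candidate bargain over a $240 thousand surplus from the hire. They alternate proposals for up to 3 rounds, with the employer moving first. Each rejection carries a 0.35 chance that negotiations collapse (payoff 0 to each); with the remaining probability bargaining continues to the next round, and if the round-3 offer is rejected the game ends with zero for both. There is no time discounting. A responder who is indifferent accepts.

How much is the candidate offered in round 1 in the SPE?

54.6

Round 3 (the employer proposes): rejection yields 0 for the candidate; the employer offers 0 and keeps 240.
Round 2 (the candidate proposes): rejecting gives the employer an expected 0.65 × 240 = 156. The candidate offers 156 and keeps 240 − 156 = 84.
Round 1 (the employer proposes): rejecting gives the candidate an expected 0.65 × 84 = 54.6, so the employer offers 54.6, keeping 185.4.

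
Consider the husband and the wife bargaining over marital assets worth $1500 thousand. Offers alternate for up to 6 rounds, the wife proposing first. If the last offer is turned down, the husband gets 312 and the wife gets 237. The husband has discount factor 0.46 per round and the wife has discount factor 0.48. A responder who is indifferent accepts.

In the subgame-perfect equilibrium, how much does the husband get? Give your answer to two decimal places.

Round 6 (the husband proposes): the wife gets 237 if talks fail, so the husband offers 237 and keeps 1263.
Round 5 (the wife proposes): the husband can get 1263 next round, worth 0.46 × 1263 = 580.98 now. The wife offers 580.98 and keeps 1500 − 580.98 = 919.02.
Round 4 (the husband proposes): the wife can get 919.02 next round, worth 0.48 × 919.02 = 441.1296 now. The husband offers 441.1296 and keeps 1500 − 441.1296 = 1058.8704.
Round 3 (the wife proposes): the husband can get 1058.8704 next round, worth 0.46 × 1058.8704 = 487.080384 now. The wife offers 487.080384 and keeps 1500 − 487.080384 = 1012.919616.
Round 2 (the husband proposes): the wife can get 1012.919616 next round, worth 0.48 × 1012.919616 = 486.20141568 now. The husband offers 486.20141568 and keeps 1500 − 486.20141568 = 1013.79858432.
Round 1 (the wife proposes): the husband can get 1013.79858432 next round, worth 0.46 × 1013.79858432 = 466.3473487872 now. The wife offers 466.3473487872 and keeps 1500 − 466.3473487872 = 1033.6526512128.

466.35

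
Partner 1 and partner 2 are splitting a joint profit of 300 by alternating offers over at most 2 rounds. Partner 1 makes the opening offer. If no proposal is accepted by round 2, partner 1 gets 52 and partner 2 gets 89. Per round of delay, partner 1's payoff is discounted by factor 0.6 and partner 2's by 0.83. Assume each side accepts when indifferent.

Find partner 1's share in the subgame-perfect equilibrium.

94.16

Solve by backward induction from round 2.
Round 2 (partner 2 proposes): partner 1 gets 52 if talks fail, so partner 2 offers 52 and keeps 248.
Round 1 (partner 1 proposes): partner 2 can get 248 next round, worth 0.83 × 248 = 205.84 now. Partner 1 offers 205.84 and keeps 300 − 205.84 = 94.16.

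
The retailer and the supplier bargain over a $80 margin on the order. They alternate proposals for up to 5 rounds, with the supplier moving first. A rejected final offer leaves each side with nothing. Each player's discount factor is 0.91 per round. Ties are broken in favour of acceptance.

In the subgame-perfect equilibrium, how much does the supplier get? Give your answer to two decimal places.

68.02

Round 5 (the supplier proposes): rejection yields 0 for the retailer; the supplier offers 0 and keeps 80.
Round 4 (the retailer proposes): the supplier can get 80 next round, worth 0.91 × 80 = 72.8 now; the retailer offers that and keeps 7.2.
Round 3 (the supplier proposes): the retailer can get 7.2 next round, worth 0.91 × 7.2 = 6.552 now; the supplier offers that and keeps 73.448.
Round 2 (the retailer proposes): the supplier can get 73.448 next round, worth 0.91 × 73.448 = 66.83768 now, so the retailer offers 66.83768, keeping 13.16232.
Round 1 (the supplier proposes): the retailer can get 13.16232 next round, worth 0.91 × 13.16232 = 11.9777112 now, so the supplier offers 11.9777112, keeping 68.0222888.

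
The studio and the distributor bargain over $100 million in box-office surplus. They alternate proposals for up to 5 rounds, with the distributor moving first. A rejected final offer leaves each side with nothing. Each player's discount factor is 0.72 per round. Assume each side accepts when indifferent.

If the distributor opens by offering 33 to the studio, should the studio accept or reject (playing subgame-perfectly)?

Accept

Round 5 (the distributor proposes): the studio will accept anything ≥ 0, so the distributor offers 0 and keeps 100.
Round 4 (the studio proposes): the distributor can get 100 next round, worth 0.72 × 100 = 72 now, so the studio offers 72, keeping 28.
Round 3 (the distributor proposes): the studio can get 28 next round, worth 0.72 × 28 = 20.16 now; the distributor offers that and keeps 79.84.
Round 2 (the studio proposes): the distributor can get 79.84 next round, worth 0.72 × 79.84 = 57.4848 now, so the studio offers 57.4848, keeping 42.5152.
So by rejecting in round 1, the studio gets 42.5152 next round, worth 0.72 × 42.5152 = 30.610944 now.
Offer 33 ≥ 30.610944, so the studio accepts.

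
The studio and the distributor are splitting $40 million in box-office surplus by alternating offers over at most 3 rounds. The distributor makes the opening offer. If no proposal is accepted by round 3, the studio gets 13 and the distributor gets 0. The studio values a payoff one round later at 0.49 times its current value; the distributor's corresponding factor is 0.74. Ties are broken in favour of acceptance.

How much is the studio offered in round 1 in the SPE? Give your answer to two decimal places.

9.81

Work backward from the last round.
Round 3 (the distributor proposes): the studio gets 13 if talks fail, so the distributor offers 13 and keeps 27.
Round 2 (the studio proposes): the distributor can get 27 next round, worth 0.74 × 27 = 19.98 now. The studio offers 19.98 and keeps 40 − 19.98 = 20.02.
Round 1 (the distributor proposes): the studio can get 20.02 next round, worth 0.49 × 20.02 = 9.8098 now, so the distributor offers 9.8098, keeping 30.1902.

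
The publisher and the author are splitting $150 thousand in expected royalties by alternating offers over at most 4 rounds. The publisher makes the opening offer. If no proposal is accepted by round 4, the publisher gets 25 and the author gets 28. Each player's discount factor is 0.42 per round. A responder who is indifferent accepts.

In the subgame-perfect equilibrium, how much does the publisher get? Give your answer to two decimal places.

By backward induction:
Round 4 (the author proposes): the publisher gets 25 if talks fail, so the author offers 25 and keeps 125.
Round 3 (the publisher proposes): the author can get 125 next round, worth 0.42 × 125 = 52.5 now. The publisher offers 52.5 and keeps 150 − 52.5 = 97.5.
Round 2 (the author proposes): the publisher can get 97.5 next round, worth 0.42 × 97.5 = 40.95 now; the author offers that and keeps 109.05.
Round 1 (the publisher proposes): the author can get 109.05 next round, worth 0.42 × 109.05 = 45.801 now, so the publisher offers 45.801, keeping 104.199.

104.20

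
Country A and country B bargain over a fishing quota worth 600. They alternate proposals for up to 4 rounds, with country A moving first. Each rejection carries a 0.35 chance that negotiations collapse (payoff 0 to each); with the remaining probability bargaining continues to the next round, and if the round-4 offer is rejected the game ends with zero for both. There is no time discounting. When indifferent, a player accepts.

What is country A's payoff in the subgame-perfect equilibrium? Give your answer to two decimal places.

Round 4 (country B proposes): country A will accept anything ≥ 0, so country B offers 0 and keeps 600.
Round 3 (country A proposes): rejecting gives country B an expected 0.65 × 600 = 390, so country A offers 390, keeping 210.
Round 2 (country B proposes): rejecting gives country A an expected 0.65 × 210 = 136.5. Country B offers 136.5 and keeps 600 − 136.5 = 463.5.
Round 1 (country A proposes): rejecting gives country B an expected 0.65 × 463.5 = 301.275; country A offers that and keeps 298.725.

298.73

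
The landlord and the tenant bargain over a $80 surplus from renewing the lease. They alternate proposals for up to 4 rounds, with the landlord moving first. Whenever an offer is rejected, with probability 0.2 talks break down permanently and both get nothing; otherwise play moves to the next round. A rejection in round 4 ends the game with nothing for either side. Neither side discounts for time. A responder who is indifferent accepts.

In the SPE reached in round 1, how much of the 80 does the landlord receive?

26.24

By backward induction:
Round 4 (the tenant proposes): rejection yields 0 for the landlord; the tenant offers 0 and keeps 80.
Round 3 (the landlord proposes): rejecting gives the tenant an expected 0.8 × 80 = 64; the landlord offers that and keeps 16.
Round 2 (the tenant proposes): rejecting gives the landlord an expected 0.8 × 16 = 12.8. The tenant offers 12.8 and keeps 80 − 12.8 = 67.2.
Round 1 (the landlord proposes): rejecting gives the tenant an expected 0.8 × 67.2 = 53.76. The landlord offers 53.76 and keeps 80 − 53.76 = 26.24.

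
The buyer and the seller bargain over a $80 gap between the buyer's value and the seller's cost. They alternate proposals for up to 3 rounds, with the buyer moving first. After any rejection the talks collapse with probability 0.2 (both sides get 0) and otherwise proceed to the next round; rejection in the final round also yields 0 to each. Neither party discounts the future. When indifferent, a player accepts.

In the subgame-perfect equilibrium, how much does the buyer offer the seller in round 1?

12.8

Round 3 (the buyer proposes): rejection yields 0 for the seller; the buyer offers 0 and keeps 80.
Round 2 (the seller proposes): rejecting gives the buyer an expected 0.8 × 80 = 64. The seller offers 64 and keeps 80 − 64 = 16.
Round 1 (the buyer proposes): rejecting gives the seller an expected 0.8 × 16 = 12.8, so the buyer offers 12.8, keeping 67.2.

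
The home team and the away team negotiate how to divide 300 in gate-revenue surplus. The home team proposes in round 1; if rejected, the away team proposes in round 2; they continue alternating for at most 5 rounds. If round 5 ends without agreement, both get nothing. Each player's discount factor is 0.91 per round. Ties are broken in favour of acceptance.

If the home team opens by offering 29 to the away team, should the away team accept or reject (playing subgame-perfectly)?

Reject

Work out the away team's continuation value if the offer is rejected.
Round 5 (the home team proposes): rejection yields 0 for the away team; the home team offers 0 and keeps 300.
Round 4 (the away team proposes): the home team can get 300 next round, worth 0.91 × 300 = 273 now. The away team offers 273 and keeps 300 − 273 = 27.
Round 3 (the home team proposes): the away team can get 27 next round, worth 0.91 × 27 = 24.57 now. The home team offers 24.57 and keeps 300 − 24.57 = 275.43.
Round 2 (the away team proposes): the home team can get 275.43 next round, worth 0.91 × 275.43 = 250.6413 now, so the away team offers 250.6413, keeping 49.3587.
So by rejecting in round 1, the away team gets 49.3587 next round, worth 0.91 × 49.3587 = 44.916417 now.
Offer 29 < 44.916417, so the away team rejects.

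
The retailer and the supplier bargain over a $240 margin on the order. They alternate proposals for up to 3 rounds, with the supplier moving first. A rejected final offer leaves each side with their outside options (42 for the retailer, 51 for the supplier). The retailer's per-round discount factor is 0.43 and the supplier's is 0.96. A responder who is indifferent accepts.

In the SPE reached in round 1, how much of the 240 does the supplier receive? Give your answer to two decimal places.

Solve by backward induction from round 3.
Round 3 (the supplier proposes): the retailer gets 42 if talks fail, so the supplier offers 42 and keeps 198.
Round 2 (the retailer proposes): the supplier can get 198 next round, worth 0.96 × 198 = 190.08 now, so the retailer offers 190.08, keeping 49.92.
Round 1 (the supplier proposes): the retailer can get 49.92 next round, worth 0.43 × 49.92 = 21.4656 now. The supplier offers 21.4656 and keeps 240 − 21.4656 = 218.5344.

218.53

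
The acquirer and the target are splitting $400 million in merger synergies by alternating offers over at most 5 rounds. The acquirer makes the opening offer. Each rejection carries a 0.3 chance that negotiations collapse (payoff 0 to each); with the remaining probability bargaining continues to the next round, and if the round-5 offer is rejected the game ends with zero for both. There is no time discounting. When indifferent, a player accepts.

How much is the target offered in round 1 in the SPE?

125.16

By backward induction:
Round 5 (the acquirer proposes): the target will accept anything ≥ 0, so the acquirer offers 0 and keeps 400.
Round 4 (the target proposes): rejecting gives the acquirer an expected 0.7 × 400 = 280; the target offers that and keeps 120.
Round 3 (the acquirer proposes): rejecting gives the target an expected 0.7 × 120 = 84. The acquirer offers 84 and keeps 400 − 84 = 316.
Round 2 (the target proposes): rejecting gives the acquirer an expected 0.7 × 316 = 221.2; the target offers that and keeps 178.8.
Round 1 (the acquirer proposes): rejecting gives the target an expected 0.7 × 178.8 = 125.16. The acquirer offers 125.16 and keeps 400 − 125.16 = 274.84.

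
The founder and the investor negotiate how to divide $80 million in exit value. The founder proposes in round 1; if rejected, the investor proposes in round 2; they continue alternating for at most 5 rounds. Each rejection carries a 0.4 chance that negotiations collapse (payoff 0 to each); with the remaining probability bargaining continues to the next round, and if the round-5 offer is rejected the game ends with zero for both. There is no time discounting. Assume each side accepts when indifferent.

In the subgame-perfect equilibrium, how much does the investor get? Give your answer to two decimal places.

26.11

By backward induction:
Round 5 (the founder proposes): rejection yields 0 for the investor; the founder offers 0 and keeps 80.
Round 4 (the investor proposes): rejecting gives the founder an expected 0.6 × 80 = 48; the investor offers that and keeps 32.
Round 3 (the founder proposes): rejecting gives the investor an expected 0.6 × 32 = 19.2. The founder offers 19.2 and keeps 80 − 19.2 = 60.8.
Round 2 (the investor proposes): rejecting gives the founder an expected 0.6 × 60.8 = 36.48; the investor offers that and keeps 43.52.
Round 1 (the founder proposes): rejecting gives the investor an expected 0.6 × 43.52 = 26.112. The founder offers 26.112 and keeps 80 − 26.112 = 53.888.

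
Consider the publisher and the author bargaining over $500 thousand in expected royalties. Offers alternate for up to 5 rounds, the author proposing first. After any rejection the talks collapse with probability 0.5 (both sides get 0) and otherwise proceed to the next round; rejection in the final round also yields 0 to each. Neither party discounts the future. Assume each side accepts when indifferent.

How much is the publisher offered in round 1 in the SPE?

156.25

Round 5 (the author proposes): rejection yields 0 for the publisher; the author offers 0 and keeps 500.
Round 4 (the publisher proposes): rejecting gives the author an expected 0.5 × 500 = 250. The publisher offers 250 and keeps 500 − 250 = 250.
Round 3 (the author proposes): rejecting gives the publisher an expected 0.5 × 250 = 125. The author offers 125 and keeps 500 − 125 = 375.
Round 2 (the publisher proposes): rejecting gives the author an expected 0.5 × 375 = 187.5; the publisher offers that and keeps 312.5.
Round 1 (the author proposes): rejecting gives the publisher an expected 0.5 × 312.5 = 156.25, so the author offers 156.25, keeping 343.75.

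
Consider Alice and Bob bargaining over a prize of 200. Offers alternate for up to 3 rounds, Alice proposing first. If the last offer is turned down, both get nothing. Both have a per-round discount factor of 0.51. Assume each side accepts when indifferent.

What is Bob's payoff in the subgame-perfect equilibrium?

Round 3 (Alice proposes): Bob will accept anything ≥ 0, so Alice offers 0 and keeps 200.
Round 2 (Bob proposes): Alice can get 200 next round, worth 0.51 × 200 = 102 now. Bob offers 102 and keeps 200 − 102 = 98.
Round 1 (Alice proposes): Bob can get 98 next round, worth 0.51 × 98 = 49.98 now, so Alice offers 49.98, keeping 150.02.

49.98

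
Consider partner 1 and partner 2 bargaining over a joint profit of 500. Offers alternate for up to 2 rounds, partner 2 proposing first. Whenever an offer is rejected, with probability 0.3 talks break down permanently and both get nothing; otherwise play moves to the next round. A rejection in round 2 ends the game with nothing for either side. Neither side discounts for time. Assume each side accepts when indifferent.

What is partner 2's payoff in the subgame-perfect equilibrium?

By backward induction:
Round 2 (partner 1 proposes): partner 2 will accept anything ≥ 0, so partner 1 offers 0 and keeps 500.
Round 1 (partner 2 proposes): rejecting gives partner 1 an expected 0.7 × 500 = 350, so partner 2 offers 350, keeping 150.

150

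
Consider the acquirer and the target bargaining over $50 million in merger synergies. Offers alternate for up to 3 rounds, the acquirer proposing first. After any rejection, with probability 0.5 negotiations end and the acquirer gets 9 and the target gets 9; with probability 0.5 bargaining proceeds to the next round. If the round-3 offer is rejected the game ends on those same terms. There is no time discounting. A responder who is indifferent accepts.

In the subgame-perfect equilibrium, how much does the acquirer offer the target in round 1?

Round 3 (the acquirer proposes): the target gets 9 if talks fail, so the acquirer offers 9 and keeps 41.
Round 2 (the target proposes): rejecting gives the acquirer an expected 0.5 × 41 + 0.5 × 9 = 25; the target offers that and keeps 25.
Round 1 (the acquirer proposes): rejecting gives the target an expected 0.5 × 25 + 0.5 × 9 = 17, so the acquirer offers 17, keeping 33.

17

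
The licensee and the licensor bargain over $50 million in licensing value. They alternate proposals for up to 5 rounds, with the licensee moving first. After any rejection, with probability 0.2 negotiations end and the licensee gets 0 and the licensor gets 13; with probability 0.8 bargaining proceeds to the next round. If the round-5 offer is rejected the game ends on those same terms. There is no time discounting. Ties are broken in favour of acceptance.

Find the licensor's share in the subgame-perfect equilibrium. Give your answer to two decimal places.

22.71

By backward induction:
Round 5 (the licensee proposes): the licensor gets 13 if talks fail, so the licensee offers 13 and keeps 37.
Round 4 (the licensor proposes): rejecting gives the licensee an expected 0.8 × 37 = 29.6; the licensor offers that and keeps 20.4.
Round 3 (the licensee proposes): rejecting gives the licensor an expected 0.8 × 20.4 + 0.2 × 13 = 18.92, so the licensee offers 18.92, keeping 31.08.
Round 2 (the licensor proposes): rejecting gives the licensee an expected 0.8 × 31.08 = 24.864. The licensor offers 24.864 and keeps 50 − 24.864 = 25.136.
Round 1 (the licensee proposes): rejecting gives the licensor an expected 0.8 × 25.136 + 0.2 × 13 = 22.7088; the licensee offers that and keeps 27.2912.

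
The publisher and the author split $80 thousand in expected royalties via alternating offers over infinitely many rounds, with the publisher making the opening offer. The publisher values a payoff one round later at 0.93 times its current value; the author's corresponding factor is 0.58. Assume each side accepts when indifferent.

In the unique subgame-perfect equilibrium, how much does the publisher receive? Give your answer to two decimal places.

In a stationary SPE each proposer offers the other exactly their discounted continuation value.
If the publisher keeps x when proposing and the author keeps y when proposing, then x = 80 − 0.58y and y = 80 − 0.93x.
Solving: x = 80(1 − 0.58) / (1 − 0.93·0.58) = 33.6 / 0.4606 ≈ 72.9483.
The author gets 80 − 72.9483 ≈ 7.0517.

72.95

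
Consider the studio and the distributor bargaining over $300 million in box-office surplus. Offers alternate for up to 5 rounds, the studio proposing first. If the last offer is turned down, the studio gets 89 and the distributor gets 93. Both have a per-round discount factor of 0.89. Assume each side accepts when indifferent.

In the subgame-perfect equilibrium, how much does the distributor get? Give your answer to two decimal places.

110.98

Round 5 (the studio proposes): the distributor gets 93 if talks fail, so the studio offers 93 and keeps 207.
Round 4 (the distributor proposes): the studio can get 207 next round, worth 0.89 × 207 = 184.23 now. The distributor offers 184.23 and keeps 300 − 184.23 = 115.77.
Round 3 (the studio proposes): the distributor can get 115.77 next round, worth 0.89 × 115.77 = 103.0353 now, so the studio offers 103.0353, keeping 196.9647.
Round 2 (the distributor proposes): the studio can get 196.9647 next round, worth 0.89 × 196.9647 = 175.298583 now. The distributor offers 175.298583 and keeps 300 − 175.298583 = 124.701417.
Round 1 (the studio proposes): the distributor can get 124.701417 next round, worth 0.89 × 124.701417 = 110.98426113 now, so the studio offers 110.98426113, keeping 189.01573887.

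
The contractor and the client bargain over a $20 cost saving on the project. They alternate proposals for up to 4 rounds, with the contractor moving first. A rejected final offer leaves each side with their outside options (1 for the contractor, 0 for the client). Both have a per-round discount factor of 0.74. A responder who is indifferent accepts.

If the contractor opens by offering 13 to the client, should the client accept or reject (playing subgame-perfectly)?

Accept

Round 4 (the client proposes): the contractor gets 1 if talks fail, so the client offers 1 and keeps 19.
Round 3 (the contractor proposes): the client can get 19 next round, worth 0.74 × 19 = 14.06 now, so the contractor offers 14.06, keeping 5.94.
Round 2 (the client proposes): the contractor can get 5.94 next round, worth 0.74 × 5.94 = 4.3956 now. The client offers 4.3956 and keeps 20 − 4.3956 = 15.6044.
So by rejecting in round 1, the client gets 15.6044 next round, worth 0.74 × 15.6044 = 11.547256 now.
Offer 13 ≥ 11.547256, so the client accepts.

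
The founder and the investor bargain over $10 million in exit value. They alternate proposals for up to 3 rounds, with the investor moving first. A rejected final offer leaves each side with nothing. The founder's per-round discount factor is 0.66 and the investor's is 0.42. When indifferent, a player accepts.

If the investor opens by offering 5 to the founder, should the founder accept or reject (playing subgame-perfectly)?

Accept

Round 3 (the investor proposes): the founder will accept anything ≥ 0, so the investor offers 0 and keeps 10.
Round 2 (the founder proposes): the investor can get 10 next round, worth 0.42 × 10 = 4.2 now; the founder offers that and keeps 5.8.
So by rejecting in round 1, the founder gets 5.8 next round, worth 0.66 × 5.8 = 3.828 now.
Offer 5 ≥ 3.828, so the founder accepts.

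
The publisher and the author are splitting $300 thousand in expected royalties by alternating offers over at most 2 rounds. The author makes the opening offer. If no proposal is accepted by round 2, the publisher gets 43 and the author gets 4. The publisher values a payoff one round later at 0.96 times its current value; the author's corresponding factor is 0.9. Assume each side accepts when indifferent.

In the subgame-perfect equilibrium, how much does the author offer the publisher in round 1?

Round 2 (the publisher proposes): the author gets 4 if talks fail, so the publisher offers 4 and keeps 296.
Round 1 (the author proposes): the publisher can get 296 next round, worth 0.96 × 296 = 284.16 now; the author offers that and keeps 15.84.

284.16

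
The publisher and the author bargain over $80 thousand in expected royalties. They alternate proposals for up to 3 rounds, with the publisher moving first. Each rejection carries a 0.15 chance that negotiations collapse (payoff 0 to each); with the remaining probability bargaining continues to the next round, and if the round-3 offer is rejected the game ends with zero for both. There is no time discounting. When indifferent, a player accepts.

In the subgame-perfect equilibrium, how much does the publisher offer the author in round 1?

Round 3 (the publisher proposes): rejection yields 0 for the author; the publisher offers 0 and keeps 80.
Round 2 (the author proposes): rejecting gives the publisher an expected 0.85 × 80 = 68. The author offers 68 and keeps 80 − 68 = 12.
Round 1 (the publisher proposes): rejecting gives the author an expected 0.85 × 12 = 10.2. The publisher offers 10.2 and keeps 80 − 10.2 = 69.8.

10.2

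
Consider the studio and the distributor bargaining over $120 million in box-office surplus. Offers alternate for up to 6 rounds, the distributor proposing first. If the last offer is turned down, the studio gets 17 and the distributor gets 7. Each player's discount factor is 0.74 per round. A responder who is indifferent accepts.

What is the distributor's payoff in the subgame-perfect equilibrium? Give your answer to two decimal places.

Solve by backward induction from round 6.
Round 6 (the studio proposes): the distributor gets 7 if talks fail, so the studio offers 7 and keeps 113.
Round 5 (the distributor proposes): the studio can get 113 next round, worth 0.74 × 113 = 83.62 now, so the distributor offers 83.62, keeping 36.38.
Round 4 (the studio proposes): the distributor can get 36.38 next round, worth 0.74 × 36.38 = 26.9212 now; the studio offers that and keeps 93.0788.
Round 3 (the distributor proposes): the studio can get 93.0788 next round, worth 0.74 × 93.0788 = 68.878312 now, so the distributor offers 68.878312, keeping 51.121688.
Round 2 (the studio proposes): the distributor can get 51.121688 next round, worth 0.74 × 51.121688 = 37.83004912 now. The studio offers 37.83004912 and keeps 120 − 37.83004912 = 82.16995088.
Round 1 (the distributor proposes): the studio can get 82.16995088 next round, worth 0.74 × 82.16995088 = 60.8057636512 now; the distributor offers that and keeps 59.1942363488.

59.19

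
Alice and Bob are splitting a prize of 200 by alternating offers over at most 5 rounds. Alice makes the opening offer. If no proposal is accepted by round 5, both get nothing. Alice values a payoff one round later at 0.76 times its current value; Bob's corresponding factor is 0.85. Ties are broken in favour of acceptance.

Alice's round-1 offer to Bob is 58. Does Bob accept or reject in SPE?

Round 5 (Alice proposes): Bob will accept anything ≥ 0, so Alice offers 0 and keeps 200.
Round 4 (Bob proposes): Alice can get 200 next round, worth 0.76 × 200 = 152 now; Bob offers that and keeps 48.
Round 3 (Alice proposes): Bob can get 48 next round, worth 0.85 × 48 = 40.8 now; Alice offers that and keeps 159.2.
Round 2 (Bob proposes): Alice can get 159.2 next round, worth 0.76 × 159.2 = 120.992 now. Bob offers 120.992 and keeps 200 − 120.992 = 79.008.
So by rejecting in round 1, Bob gets 79.008 next round, worth 0.85 × 79.008 = 67.1568 now.
Offer 58 < 67.1568, so Bob rejects.

Reject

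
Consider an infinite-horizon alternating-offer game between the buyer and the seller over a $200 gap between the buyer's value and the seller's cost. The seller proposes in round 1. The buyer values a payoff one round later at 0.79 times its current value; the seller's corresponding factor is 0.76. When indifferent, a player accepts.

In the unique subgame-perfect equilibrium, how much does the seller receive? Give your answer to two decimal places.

In a stationary SPE each proposer offers the other exactly their discounted continuation value.
If the seller keeps x when proposing and the buyer keeps y when proposing, then x = 200 − 0.79y and y = 200 − 0.76x.
Solving: x = 200(1 − 0.79) / (1 − 0.76·0.79) = 42 / 0.3996 ≈ 105.1051.
The buyer gets 200 − 105.1051 ≈ 94.8949.

105.11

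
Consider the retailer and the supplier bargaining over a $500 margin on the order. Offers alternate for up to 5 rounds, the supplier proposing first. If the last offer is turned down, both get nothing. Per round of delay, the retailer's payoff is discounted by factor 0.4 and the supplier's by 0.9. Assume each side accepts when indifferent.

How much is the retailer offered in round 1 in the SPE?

Work backward from the last round.
Round 5 (the supplier proposes): rejection yields 0 for the retailer; the supplier offers 0 and keeps 500.
Round 4 (the retailer proposes): the supplier can get 500 next round, worth 0.9 × 500 = 450 now, so the retailer offers 450, keeping 50.
Round 3 (the supplier proposes): the retailer can get 50 next round, worth 0.4 × 50 = 20 now, so the supplier offers 20, keeping 480.
Round 2 (the retailer proposes): the supplier can get 480 next round, worth 0.9 × 480 = 432 now, so the retailer offers 432, keeping 68.
Round 1 (the supplier proposes): the retailer can get 68 next round, worth 0.4 × 68 = 27.2 now, so the supplier offers 27.2, keeping 472.8.

27.2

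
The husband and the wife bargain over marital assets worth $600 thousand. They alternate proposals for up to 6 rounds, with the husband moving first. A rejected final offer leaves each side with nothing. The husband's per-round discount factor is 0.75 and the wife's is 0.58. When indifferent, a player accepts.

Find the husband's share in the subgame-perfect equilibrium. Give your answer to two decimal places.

Round 6 (the wife proposes): rejection yields 0 for the husband; the wife offers 0 and keeps 600.
Round 5 (the husband proposes): the wife can get 600 next round, worth 0.58 × 600 = 348 now; the husband offers that and keeps 252.
Round 4 (the wife proposes): the husband can get 252 next round, worth 0.75 × 252 = 189 now. The wife offers 189 and keeps 600 − 189 = 411.
Round 3 (the husband proposes): the wife can get 411 next round, worth 0.58 × 411 = 238.38 now; the husband offers that and keeps 361.62.
Round 2 (the wife proposes): the husband can get 361.62 next round, worth 0.75 × 361.62 = 271.215 now; the wife offers that and keeps 328.785.
Round 1 (the husband proposes): the wife can get 328.785 next round, worth 0.58 × 328.785 = 190.6953 now, so the husband offers 190.6953, keeping 409.3047.

409.30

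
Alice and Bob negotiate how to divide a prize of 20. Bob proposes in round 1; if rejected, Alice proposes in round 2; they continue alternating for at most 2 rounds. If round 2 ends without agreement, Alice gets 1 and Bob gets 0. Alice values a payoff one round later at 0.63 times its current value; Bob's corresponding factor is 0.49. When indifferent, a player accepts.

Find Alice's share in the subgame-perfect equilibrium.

Round 2 (Alice proposes): Bob will accept anything ≥ 0, so Alice offers 0 and keeps 20.
Round 1 (Bob proposes): Alice can get 20 next round, worth 0.63 × 20 = 12.6 now, so Bob offers 12.6, keeping 7.4.

12.6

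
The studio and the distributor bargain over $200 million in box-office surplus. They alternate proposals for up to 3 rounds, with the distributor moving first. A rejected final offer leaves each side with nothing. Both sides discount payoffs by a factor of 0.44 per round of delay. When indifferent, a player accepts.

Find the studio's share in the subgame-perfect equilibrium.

Round 3 (the distributor proposes): rejection yields 0 for the studio; the distributor offers 0 and keeps 200.
Round 2 (the studio proposes): the distributor can get 200 next round, worth 0.44 × 200 = 88 now, so the studio offers 88, keeping 112.
Round 1 (the distributor proposes): the studio can get 112 next round, worth 0.44 × 112 = 49.28 now; the distributor offers that and keeps 150.72.

49.28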